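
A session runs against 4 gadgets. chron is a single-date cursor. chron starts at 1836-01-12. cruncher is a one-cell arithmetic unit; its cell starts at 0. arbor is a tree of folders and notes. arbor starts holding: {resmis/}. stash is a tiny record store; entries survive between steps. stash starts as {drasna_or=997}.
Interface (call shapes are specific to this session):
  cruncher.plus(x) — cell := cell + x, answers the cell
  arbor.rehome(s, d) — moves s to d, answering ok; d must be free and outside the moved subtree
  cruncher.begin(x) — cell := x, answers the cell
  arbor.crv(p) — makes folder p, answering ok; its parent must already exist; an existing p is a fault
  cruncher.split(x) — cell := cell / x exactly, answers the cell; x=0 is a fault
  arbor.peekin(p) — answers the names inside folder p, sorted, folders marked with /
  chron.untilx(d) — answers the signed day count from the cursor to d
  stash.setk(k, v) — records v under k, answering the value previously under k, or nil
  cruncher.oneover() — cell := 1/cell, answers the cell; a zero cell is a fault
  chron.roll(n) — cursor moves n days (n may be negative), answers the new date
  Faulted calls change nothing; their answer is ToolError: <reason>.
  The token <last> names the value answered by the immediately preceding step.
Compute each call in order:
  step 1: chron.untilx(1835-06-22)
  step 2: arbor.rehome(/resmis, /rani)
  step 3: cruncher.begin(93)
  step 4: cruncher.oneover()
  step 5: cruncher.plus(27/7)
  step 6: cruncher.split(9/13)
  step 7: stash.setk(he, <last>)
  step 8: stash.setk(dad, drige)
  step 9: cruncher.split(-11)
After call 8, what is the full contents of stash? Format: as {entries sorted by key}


Answer: {dad=drige, drasna_or=997, he=32734/5859}

Derivation:
# untilx(d→1835-06-22) => -204
# rehome(s→/resmis, d→/rani) => ok
# begin(x→93) => 93
# oneover() => 1/93
# plus(x→27/7) => 2518/651
# split(x→9/13) => 32734/5859
# setk(k→he, v→<last>) => nil
# setk(k→dad, v→drige) => nil
# split(x→-11) => -32734/64449


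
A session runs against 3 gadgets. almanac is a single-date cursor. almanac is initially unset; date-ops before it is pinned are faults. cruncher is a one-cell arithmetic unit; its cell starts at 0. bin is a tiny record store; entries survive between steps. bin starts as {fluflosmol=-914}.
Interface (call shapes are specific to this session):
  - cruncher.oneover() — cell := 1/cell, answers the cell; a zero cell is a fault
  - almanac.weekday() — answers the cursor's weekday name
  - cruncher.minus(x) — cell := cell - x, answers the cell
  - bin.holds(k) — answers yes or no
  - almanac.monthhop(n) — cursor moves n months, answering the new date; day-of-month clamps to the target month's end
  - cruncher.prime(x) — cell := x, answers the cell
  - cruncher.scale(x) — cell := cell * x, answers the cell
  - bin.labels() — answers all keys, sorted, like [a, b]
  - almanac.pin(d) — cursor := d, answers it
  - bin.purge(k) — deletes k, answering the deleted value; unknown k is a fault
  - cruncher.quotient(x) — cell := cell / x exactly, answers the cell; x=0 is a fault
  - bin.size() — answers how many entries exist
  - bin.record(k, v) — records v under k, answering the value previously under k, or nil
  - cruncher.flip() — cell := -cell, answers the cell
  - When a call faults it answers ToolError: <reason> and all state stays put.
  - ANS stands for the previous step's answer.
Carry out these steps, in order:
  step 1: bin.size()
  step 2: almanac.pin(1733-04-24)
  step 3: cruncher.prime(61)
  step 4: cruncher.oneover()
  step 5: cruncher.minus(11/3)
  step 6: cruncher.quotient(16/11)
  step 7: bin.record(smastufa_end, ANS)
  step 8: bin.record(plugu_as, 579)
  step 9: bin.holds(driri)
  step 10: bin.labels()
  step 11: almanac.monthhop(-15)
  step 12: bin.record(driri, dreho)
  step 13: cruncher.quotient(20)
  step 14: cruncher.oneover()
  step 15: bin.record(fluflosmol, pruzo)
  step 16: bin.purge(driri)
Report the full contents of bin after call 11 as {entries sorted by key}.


Answer: {fluflosmol=-914, plugu_as=579, smastufa_end=-1837/732}

Derivation:
==> bin.size()
<== 1
==> almanac.pin(1733-04-24)
<== 1733-04-24
==> cruncher.prime(61)
<== 61
==> cruncher.oneover()
<== 1/61
==> cruncher.minus(11/3)
<== -668/183
==> cruncher.quotient(16/11)
<== -1837/732
==> bin.record(smastufa_end, ANS)
<== nil
==> bin.record(plugu_as, 579)
<== nil
==> bin.holds(driri)
<== no
==> bin.labels()
<== [fluflosmol, plugu_as, smastufa_end]
==> almanac.monthhop(-15)
<== 1732-01-24
==> bin.record(driri, dreho)
<== nil
==> cruncher.quotient(20)
<== -1837/14640
==> cruncher.oneover()
<== -14640/1837
==> bin.record(fluflosmol, pruzo)
<== -914
==> bin.purge(driri)
<== dreho


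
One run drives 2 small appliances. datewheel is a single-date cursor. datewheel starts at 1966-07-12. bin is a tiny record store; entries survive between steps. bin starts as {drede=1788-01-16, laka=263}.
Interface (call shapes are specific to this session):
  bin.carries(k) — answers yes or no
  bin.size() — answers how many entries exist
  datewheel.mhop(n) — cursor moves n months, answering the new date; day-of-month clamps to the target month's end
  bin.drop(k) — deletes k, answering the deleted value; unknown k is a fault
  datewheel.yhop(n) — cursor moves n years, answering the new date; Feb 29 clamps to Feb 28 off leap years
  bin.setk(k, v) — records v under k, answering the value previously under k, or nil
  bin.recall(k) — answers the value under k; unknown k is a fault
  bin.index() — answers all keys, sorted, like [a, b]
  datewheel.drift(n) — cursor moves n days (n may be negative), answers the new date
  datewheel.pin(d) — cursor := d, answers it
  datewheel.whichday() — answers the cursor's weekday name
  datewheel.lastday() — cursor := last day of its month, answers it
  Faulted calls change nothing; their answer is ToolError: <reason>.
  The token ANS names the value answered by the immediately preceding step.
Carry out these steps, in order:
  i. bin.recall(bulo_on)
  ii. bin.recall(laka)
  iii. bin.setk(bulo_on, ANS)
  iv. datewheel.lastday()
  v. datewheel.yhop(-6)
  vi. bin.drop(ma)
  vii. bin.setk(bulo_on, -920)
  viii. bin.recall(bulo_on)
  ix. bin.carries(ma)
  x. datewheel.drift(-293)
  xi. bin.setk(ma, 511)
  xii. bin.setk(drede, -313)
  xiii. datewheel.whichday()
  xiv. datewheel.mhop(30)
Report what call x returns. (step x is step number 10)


Answer: 1959-10-12

Derivation:
Do: recall[k: bulo_on]
See: ToolError: no such key bulo_on
Do: recall[k: laka]
See: 263
Do: setk[k: bulo_on; v: ANS]
See: nil
Do: lastday[]
See: 1966-07-31
Do: yhop[n: -6]
See: 1960-07-31
Do: drop[k: ma]
See: ToolError: no such key ma
Do: setk[k: bulo_on; v: -920]
See: 263
Do: recall[k: bulo_on]
See: -920
Do: carries[k: ma]
See: no
Do: drift[n: -293]
See: 1959-10-12
Do: setk[k: ma; v: 511]
See: nil
Do: setk[k: drede; v: -313]
See: 1788-01-16
Do: whichday[]
See: Monday
Do: mhop[n: 30]
See: 1962-04-12


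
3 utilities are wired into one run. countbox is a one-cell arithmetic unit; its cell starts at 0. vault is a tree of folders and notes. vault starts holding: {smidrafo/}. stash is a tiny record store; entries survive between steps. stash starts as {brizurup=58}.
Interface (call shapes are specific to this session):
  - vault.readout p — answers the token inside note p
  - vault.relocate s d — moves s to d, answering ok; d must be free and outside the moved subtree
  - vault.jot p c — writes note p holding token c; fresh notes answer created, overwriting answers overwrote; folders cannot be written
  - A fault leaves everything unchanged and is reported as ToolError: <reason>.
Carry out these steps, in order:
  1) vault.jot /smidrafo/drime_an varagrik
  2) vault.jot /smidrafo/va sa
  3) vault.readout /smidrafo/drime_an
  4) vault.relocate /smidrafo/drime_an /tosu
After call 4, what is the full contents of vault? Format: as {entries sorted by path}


Answer: {smidrafo/, smidrafo/va=sa, tosu=varagrik}

Derivation:
I call jot with p→/smidrafo/drime_an, c→varagrik, — result: created.
I try jot with p→/smidrafo/va, c→sa, which returns created.
Next I call readout with p→/smidrafo/drime_an, → varagrik.
Using relocate with s→/smidrafo/drime_an, d→/tosu, which returns ok.


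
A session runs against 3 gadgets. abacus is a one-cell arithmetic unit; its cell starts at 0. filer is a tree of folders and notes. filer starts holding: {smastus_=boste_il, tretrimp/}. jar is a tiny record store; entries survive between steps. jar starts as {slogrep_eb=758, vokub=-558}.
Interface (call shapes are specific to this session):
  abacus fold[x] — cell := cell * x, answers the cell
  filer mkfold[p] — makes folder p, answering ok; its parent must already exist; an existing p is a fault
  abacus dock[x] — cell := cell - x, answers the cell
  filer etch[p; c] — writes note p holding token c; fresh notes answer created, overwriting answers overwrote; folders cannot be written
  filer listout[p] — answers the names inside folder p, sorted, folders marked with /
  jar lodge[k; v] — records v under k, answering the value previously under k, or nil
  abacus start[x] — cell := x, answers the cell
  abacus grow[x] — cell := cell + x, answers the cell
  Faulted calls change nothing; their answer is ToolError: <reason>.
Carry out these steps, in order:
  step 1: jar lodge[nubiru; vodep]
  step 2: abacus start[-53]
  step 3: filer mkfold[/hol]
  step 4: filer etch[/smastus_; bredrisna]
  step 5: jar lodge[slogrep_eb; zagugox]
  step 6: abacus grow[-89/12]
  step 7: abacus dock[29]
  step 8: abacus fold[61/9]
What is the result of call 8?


Answer: -65453/108

Derivation:
// jar lodge(k=nubiru, v=vodep) : nil
// abacus start(x=-53) : -53
// filer mkfold(p=/hol) : ok
// filer etch(p=/smastus_, c=bredrisna) : overwrote
// jar lodge(k=slogrep_eb, v=zagugox) : 758
// abacus grow(x=-89/12) : -725/12
// abacus dock(x=29) : -1073/12
// abacus fold(x=61/9) : -65453/108


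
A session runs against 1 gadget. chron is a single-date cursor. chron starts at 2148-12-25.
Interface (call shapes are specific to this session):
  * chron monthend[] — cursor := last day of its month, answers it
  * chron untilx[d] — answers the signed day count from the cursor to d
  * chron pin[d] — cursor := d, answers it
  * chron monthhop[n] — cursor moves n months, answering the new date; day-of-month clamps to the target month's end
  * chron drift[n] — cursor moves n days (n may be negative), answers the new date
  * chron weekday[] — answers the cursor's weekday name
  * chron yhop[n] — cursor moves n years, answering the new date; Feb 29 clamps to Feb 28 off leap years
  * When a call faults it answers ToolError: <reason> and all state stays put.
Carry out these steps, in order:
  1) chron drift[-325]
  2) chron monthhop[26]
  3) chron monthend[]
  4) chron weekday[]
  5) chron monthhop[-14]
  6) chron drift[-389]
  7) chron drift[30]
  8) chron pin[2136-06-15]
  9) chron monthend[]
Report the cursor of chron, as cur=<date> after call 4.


Answer: cur=2150-04-30

Derivation:
Now I run chron drift passing n→-325, and observe 2148-02-04.
I invoke chron monthhop passing n→26, and get 2150-04-04.
Invoking chron monthend, giving 2150-04-30.
I run chron weekday, and get Thursday.
Next I call chron monthhop passing n→-14, giving 2149-02-28.
Next I call chron drift passing n→-389, and see 2148-02-05.
Using chron drift passing n→30, and observe 2148-03-06.
Using chron pin passing d→2136-06-15, yielding 2136-06-15.
I run chron monthend(), → 2136-06-30.


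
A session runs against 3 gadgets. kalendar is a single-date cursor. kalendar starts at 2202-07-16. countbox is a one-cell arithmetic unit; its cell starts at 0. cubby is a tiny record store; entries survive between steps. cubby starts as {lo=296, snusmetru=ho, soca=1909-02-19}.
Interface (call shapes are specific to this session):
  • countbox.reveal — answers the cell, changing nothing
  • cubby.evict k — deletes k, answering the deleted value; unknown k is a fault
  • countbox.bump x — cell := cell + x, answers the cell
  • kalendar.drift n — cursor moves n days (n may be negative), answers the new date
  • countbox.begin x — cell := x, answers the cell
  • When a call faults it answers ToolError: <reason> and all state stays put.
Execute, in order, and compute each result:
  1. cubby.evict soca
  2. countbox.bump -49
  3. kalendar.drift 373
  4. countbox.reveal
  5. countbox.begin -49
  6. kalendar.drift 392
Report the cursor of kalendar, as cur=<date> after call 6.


// cubby.evict(k='soca') => 1909-02-19
// countbox.bump(x='-49') => -49
// kalendar.drift(n='373') => 2203-07-24
// countbox.reveal() => -49
// countbox.begin(x='-49') => -49
// kalendar.drift(n='392') => 2204-08-19

Answer: cur=2204-08-19


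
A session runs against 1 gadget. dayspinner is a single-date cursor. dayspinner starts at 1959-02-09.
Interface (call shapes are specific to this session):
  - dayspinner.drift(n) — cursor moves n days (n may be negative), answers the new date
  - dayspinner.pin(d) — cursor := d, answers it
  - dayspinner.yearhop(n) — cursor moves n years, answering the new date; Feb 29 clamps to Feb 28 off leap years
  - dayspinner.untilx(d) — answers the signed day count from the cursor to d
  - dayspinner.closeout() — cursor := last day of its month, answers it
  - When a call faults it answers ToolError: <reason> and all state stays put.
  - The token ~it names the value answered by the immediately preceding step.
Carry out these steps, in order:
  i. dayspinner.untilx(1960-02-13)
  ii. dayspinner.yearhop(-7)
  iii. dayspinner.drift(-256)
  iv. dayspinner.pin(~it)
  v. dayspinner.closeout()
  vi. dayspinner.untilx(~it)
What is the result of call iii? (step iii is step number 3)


[in] dayspinner.untilx d=1960-02-13
:: 369
[in] dayspinner.yearhop n=-7
:: 1952-02-09
[in] dayspinner.drift n=-256
:: 1951-05-29
[in] dayspinner.pin d=~it
:: 1951-05-29
[in] dayspinner.closeout
:: 1951-05-31
[in] dayspinner.untilx d=~it
:: 0

Answer: 1951-05-29


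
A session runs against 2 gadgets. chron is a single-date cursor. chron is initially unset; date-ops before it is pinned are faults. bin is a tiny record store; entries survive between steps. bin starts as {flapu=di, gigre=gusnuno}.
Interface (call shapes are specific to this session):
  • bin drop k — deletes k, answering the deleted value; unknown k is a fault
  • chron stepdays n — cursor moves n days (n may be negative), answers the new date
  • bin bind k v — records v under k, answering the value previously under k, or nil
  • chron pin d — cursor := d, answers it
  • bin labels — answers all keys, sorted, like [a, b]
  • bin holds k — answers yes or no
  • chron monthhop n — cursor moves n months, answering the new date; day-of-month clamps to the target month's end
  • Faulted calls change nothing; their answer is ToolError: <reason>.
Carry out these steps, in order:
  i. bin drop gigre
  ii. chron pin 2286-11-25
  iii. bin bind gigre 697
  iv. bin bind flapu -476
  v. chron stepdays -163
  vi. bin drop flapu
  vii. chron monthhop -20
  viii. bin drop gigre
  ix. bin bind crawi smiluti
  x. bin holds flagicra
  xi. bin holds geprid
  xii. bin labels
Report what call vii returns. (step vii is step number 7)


Answer: 2284-10-15

Derivation:
→ bin drop(k=gigre)
← gusnuno
→ chron pin(d=2286-11-25)
← 2286-11-25
→ bin bind(k=gigre, v=697)
← nil
→ bin bind(k=flapu, v=-476)
← di
→ chron stepdays(n=-163)
← 2286-06-15
→ bin drop(k=flapu)
← -476
→ chron monthhop(n=-20)
← 2284-10-15
→ bin drop(k=gigre)
← 697
→ bin bind(k=crawi, v=smiluti)
← nil
→ bin holds(k=flagicra)
← no
→ bin holds(k=geprid)
← no
→ bin labels()
← [crawi]


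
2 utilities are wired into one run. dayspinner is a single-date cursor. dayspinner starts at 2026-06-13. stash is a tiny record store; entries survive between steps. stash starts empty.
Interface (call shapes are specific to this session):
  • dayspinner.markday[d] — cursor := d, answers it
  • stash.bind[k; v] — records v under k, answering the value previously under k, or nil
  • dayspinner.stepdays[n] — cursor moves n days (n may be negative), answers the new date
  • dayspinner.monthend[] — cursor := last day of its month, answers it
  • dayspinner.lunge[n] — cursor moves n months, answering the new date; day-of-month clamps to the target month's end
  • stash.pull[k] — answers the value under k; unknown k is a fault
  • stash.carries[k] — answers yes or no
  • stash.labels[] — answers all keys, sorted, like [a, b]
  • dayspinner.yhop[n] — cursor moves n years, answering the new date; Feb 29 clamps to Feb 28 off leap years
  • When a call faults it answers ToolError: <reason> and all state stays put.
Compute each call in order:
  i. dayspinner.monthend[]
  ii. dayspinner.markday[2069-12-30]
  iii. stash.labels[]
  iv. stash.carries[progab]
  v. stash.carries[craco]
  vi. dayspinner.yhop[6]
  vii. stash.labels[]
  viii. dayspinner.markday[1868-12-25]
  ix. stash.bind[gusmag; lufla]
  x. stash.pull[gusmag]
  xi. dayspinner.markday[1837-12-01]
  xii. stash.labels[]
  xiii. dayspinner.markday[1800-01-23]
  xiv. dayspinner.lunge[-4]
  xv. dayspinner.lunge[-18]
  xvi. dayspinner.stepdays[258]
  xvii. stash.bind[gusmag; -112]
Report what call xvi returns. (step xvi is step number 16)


[in] dayspinner.monthend
[out] 2026-06-30
[in] dayspinner.markday 2069-12-30
[out] 2069-12-30
[in] stash.labels
[out] []
[in] stash.carries progab
[out] no
[in] stash.carries craco
[out] no
[in] dayspinner.yhop 6
[out] 2075-12-30
[in] stash.labels
[out] []
[in] dayspinner.markday 1868-12-25
[out] 1868-12-25
[in] stash.bind gusmag lufla
[out] nil
[in] stash.pull gusmag
[out] lufla
[in] dayspinner.markday 1837-12-01
[out] 1837-12-01
[in] stash.labels
[out] [gusmag]
[in] dayspinner.markday 1800-01-23
[out] 1800-01-23
[in] dayspinner.lunge -4
[out] 1799-09-23
[in] dayspinner.lunge -18
[out] 1798-03-23
[in] dayspinner.stepdays 258
[out] 1798-12-06
[in] stash.bind gusmag -112
[out] lufla

Answer: 1798-12-06


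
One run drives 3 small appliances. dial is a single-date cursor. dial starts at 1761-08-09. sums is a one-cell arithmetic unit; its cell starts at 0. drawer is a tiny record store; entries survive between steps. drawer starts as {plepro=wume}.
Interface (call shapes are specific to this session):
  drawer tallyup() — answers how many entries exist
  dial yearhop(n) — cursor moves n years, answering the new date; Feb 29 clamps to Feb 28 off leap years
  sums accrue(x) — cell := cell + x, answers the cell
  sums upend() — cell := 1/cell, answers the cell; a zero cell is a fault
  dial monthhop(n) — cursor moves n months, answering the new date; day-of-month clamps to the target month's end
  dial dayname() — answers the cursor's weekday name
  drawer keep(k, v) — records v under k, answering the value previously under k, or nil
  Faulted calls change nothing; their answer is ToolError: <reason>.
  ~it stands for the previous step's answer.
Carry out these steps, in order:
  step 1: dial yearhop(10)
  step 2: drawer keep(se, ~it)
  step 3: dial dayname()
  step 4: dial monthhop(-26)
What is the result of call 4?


% dial yearhop(n='10') -> 1771-08-09
% drawer keep(k='se', v='~it') -> nil
% dial dayname() -> Friday
% dial monthhop(n='-26') -> 1769-06-09

Answer: 1769-06-09


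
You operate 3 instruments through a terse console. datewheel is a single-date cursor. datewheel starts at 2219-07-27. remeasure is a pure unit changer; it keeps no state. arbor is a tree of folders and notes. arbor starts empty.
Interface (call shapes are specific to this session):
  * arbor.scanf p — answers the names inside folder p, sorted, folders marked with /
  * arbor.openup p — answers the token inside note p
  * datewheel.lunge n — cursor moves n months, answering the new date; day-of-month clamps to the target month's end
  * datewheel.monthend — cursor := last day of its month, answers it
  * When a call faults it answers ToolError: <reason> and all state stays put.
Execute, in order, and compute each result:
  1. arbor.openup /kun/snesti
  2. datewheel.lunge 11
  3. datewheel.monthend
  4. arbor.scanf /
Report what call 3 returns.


Answer: 2220-06-30

Derivation:
>> arbor.openup(p='/kun/snesti')
<< ToolError: not found
>> datewheel.lunge(n='11')
<< 2220-06-27
>> datewheel.monthend()
<< 2220-06-30
>> arbor.scanf(p='/')
<< []


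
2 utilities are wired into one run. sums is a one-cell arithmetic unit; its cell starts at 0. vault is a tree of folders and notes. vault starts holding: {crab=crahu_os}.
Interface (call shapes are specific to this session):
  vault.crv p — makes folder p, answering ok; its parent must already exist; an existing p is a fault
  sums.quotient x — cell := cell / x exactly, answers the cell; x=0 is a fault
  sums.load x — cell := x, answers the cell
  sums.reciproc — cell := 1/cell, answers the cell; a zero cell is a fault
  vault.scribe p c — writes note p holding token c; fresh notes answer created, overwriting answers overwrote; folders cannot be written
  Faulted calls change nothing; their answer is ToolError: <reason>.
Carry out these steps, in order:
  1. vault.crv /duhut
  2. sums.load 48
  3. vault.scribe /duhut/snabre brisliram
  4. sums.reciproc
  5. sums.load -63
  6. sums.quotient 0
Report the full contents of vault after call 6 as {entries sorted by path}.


Answer: {crab=crahu_os, duhut/, duhut/snabre=brisliram}

Derivation:
I use crv on p: /duhut, → ok.
I use load on x: 48, and observe 48.
I try scribe on p: /duhut/snabre, c: brisliram: created.
Using reciproc(), and observe 1/48.
I call load on x: -63, giving -63.
I use quotient on x: 0, — result: ToolError: division by zero.


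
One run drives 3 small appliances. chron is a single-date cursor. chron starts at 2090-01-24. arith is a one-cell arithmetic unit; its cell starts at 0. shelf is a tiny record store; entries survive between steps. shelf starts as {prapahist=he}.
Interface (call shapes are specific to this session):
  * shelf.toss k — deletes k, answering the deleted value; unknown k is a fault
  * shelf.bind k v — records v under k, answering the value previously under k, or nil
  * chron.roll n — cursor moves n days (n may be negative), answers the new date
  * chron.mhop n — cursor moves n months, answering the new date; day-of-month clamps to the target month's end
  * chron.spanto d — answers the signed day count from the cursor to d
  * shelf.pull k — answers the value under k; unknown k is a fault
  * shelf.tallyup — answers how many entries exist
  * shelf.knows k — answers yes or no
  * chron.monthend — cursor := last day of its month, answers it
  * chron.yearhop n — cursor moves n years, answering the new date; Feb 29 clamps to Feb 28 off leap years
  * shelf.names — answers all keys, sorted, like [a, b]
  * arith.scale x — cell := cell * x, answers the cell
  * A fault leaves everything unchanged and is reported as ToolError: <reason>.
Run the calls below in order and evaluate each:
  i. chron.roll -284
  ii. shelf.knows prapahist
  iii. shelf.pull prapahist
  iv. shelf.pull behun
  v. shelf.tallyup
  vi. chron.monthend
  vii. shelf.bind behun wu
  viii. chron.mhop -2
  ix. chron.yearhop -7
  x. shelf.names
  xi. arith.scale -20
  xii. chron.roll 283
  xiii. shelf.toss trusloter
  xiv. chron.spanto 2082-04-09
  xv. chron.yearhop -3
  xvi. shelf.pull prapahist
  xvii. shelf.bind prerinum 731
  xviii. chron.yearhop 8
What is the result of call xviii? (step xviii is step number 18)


Answer: 2087-12-08

Derivation:
→ roll(n='-284')
← 2089-04-15
→ knows(k='prapahist')
← yes
→ pull(k='prapahist')
← he
→ pull(k='behun')
← ToolError: no such key behun
→ tallyup()
← 1
→ monthend()
← 2089-04-30
→ bind(k='behun', v='wu')
← nil
→ mhop(n='-2')
← 2089-02-28
→ yearhop(n='-7')
← 2082-02-28
→ names()
← [behun, prapahist]
→ scale(x='-20')
← 0
→ roll(n='283')
← 2082-12-08
→ toss(k='trusloter')
← ToolError: no such key trusloter
→ spanto(d='2082-04-09')
← -243
→ yearhop(n='-3')
← 2079-12-08
→ pull(k='prapahist')
← he
→ bind(k='prerinum', v='731')
← nil
→ yearhop(n='8')
← 2087-12-08


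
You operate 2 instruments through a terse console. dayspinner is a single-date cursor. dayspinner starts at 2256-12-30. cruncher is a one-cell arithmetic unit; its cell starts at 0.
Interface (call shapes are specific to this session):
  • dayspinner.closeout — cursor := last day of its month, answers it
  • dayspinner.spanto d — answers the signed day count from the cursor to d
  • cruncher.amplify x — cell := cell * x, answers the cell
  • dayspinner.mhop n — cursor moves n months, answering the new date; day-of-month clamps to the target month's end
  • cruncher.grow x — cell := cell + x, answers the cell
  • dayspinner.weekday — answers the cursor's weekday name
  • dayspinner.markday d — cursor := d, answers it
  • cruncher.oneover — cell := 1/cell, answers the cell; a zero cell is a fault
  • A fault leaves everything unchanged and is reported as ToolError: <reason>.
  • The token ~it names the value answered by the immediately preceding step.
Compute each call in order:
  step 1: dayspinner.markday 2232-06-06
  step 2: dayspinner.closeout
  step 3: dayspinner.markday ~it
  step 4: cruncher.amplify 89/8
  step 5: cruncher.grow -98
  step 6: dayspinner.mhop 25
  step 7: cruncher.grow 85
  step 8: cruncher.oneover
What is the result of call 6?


Answer: 2234-07-30

Derivation:
I try dayspinner.markday on d: 2232-06-06, yielding 2232-06-06.
Then dayspinner.closeout, → 2232-06-30.
I invoke dayspinner.markday on d: ~it, and see 2232-06-30.
Next I call cruncher.amplify on x: 89/8, — result: 0.
Using cruncher.grow on x: -98, yielding -98.
Then dayspinner.mhop on n: 25, — result: 2234-07-30.
Now I run cruncher.grow on x: 85, and observe -13.
Now I run cruncher.oneover, → -1/13.


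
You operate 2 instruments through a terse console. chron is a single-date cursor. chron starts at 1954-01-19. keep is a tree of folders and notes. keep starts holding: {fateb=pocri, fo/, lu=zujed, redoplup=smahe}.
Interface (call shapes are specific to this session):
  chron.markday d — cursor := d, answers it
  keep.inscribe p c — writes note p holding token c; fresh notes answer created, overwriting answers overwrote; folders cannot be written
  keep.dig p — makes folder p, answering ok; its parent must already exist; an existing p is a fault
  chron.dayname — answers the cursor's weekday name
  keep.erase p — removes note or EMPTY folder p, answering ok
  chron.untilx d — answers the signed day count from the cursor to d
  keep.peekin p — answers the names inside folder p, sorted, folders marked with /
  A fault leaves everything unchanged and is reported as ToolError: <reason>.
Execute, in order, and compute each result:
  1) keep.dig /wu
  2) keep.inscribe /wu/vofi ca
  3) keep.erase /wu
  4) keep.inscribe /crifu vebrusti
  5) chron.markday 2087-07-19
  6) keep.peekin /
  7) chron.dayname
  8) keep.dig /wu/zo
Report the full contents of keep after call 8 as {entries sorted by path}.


Answer: {crifu=vebrusti, fateb=pocri, fo/, lu=zujed, redoplup=smahe, wu/, wu/vofi=ca, wu/zo/}

Derivation:
-> dig(p=/wu)
<- ok
-> inscribe(p=/wu/vofi, c=ca)
<- created
-> erase(p=/wu)
<- ToolError: not empty
-> inscribe(p=/crifu, c=vebrusti)
<- created
-> markday(d=2087-07-19)
<- 2087-07-19
-> peekin(p=/)
<- [crifu, fateb, fo/, lu, redoplup, wu/]
-> dayname()
<- Saturday
-> dig(p=/wu/zo)
<- ok


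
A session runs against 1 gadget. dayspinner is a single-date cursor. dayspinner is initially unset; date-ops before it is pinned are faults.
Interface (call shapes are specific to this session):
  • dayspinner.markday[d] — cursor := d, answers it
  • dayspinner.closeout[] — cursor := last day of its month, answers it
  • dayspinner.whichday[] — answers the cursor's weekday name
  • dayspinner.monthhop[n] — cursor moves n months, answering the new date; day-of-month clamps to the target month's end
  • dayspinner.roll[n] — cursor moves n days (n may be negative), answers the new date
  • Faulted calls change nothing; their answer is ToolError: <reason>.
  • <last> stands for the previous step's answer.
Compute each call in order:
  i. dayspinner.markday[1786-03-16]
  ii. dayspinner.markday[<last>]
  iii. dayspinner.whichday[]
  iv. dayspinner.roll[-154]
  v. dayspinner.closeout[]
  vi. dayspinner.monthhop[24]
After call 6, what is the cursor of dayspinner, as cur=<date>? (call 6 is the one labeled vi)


$ dayspinner.markday d='1786-03-16'
:: 1786-03-16
$ dayspinner.markday d='<last>'
:: 1786-03-16
$ dayspinner.whichday
:: Thursday
$ dayspinner.roll n='-154'
:: 1785-10-13
$ dayspinner.closeout
:: 1785-10-31
$ dayspinner.monthhop n='24'
:: 1787-10-31

Answer: cur=1787-10-31


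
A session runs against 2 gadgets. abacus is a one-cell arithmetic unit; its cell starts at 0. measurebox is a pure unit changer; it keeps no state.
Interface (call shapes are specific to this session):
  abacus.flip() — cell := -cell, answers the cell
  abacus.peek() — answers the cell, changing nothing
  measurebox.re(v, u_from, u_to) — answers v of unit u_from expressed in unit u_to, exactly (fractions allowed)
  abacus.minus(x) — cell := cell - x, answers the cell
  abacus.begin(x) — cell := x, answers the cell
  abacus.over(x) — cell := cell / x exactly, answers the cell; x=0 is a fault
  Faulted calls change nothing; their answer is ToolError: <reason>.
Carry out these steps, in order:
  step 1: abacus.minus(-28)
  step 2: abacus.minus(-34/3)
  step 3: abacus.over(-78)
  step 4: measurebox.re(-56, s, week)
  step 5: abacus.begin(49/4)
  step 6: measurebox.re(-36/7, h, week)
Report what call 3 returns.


;; 1. minus(x=-28) -> 28
;; 2. minus(x=-34/3) -> 118/3
;; 3. over(x=-78) -> -59/117
;; 4. re(v=-56, u_from=s, u_to=week) -> -1/10800
;; 5. begin(x=49/4) -> 49/4
;; 6. re(v=-36/7, u_from=h, u_to=week) -> -3/98

Answer: -59/117


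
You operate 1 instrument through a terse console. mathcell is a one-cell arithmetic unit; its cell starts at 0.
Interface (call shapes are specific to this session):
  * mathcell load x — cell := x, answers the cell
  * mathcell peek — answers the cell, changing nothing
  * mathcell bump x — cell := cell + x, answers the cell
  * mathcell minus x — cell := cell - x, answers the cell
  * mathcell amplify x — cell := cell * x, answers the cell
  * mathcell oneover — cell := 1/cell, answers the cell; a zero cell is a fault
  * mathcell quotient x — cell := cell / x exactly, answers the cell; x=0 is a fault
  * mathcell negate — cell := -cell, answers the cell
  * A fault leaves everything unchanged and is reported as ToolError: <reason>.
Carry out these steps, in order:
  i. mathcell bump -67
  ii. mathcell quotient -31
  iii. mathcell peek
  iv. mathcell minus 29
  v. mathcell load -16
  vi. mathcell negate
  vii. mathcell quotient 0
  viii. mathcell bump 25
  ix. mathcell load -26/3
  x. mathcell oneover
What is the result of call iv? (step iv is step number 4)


;; 1. mathcell bump(-67) : -67
;; 2. mathcell quotient(-31) : 67/31
;; 3. mathcell peek() : 67/31
;; 4. mathcell minus(29) : -832/31
;; 5. mathcell load(-16) : -16
;; 6. mathcell negate() : 16
;; 7. mathcell quotient(0) : ToolError: division by zero
;; 8. mathcell bump(25) : 41
;; 9. mathcell load(-26/3) : -26/3
;; 10. mathcell oneover() : -3/26

Answer: -832/31


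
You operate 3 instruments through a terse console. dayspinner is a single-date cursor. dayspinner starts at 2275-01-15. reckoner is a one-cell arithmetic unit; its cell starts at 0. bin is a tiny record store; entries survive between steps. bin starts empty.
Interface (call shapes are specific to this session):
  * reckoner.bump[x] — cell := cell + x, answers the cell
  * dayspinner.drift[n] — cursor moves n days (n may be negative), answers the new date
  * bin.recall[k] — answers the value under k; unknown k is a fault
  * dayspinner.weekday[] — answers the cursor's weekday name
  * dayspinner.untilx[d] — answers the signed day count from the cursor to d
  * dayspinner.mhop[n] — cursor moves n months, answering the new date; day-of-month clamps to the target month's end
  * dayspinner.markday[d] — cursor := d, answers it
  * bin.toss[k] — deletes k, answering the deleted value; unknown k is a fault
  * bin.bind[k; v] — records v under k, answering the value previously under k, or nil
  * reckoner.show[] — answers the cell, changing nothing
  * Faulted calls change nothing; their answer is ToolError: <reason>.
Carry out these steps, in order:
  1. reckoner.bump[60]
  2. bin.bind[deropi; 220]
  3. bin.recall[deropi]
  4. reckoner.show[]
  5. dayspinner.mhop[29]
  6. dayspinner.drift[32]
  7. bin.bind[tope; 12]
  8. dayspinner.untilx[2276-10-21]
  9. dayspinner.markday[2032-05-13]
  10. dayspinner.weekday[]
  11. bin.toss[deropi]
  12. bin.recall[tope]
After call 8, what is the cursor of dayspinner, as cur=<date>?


I invoke reckoner.bump using x→60, — result: 60.
Using bin.bind using k→deropi, v→220: nil.
Calling bin.recall using k→deropi, — result: 220.
I invoke reckoner.show(), yielding 60.
Using dayspinner.mhop using n→29, yielding 2277-06-15.
I call dayspinner.drift using n→32, → 2277-07-17.
I invoke bin.bind using k→tope, v→12, → nil.
I try dayspinner.untilx using d→2276-10-21, and get -269.
I run dayspinner.markday using d→2032-05-13, → 2032-05-13.
I try dayspinner.weekday, → Thursday.
I run bin.toss using k→deropi: 220.
Then bin.recall using k→tope, which returns 12.

Answer: cur=2277-07-17


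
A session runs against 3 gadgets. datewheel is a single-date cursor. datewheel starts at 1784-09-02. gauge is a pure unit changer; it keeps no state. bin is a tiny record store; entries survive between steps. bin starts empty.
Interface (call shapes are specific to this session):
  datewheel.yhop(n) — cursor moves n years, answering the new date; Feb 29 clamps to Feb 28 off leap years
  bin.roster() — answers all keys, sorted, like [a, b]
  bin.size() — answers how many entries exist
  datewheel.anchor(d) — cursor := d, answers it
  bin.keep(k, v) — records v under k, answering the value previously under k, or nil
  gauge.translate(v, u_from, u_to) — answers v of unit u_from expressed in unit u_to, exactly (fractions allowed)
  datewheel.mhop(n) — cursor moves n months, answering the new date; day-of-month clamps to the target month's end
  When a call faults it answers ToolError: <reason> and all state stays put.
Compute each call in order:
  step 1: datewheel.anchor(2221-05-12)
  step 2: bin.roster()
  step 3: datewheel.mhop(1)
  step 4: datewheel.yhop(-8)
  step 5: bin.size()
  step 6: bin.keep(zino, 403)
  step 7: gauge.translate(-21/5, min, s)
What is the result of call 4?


Answer: 2213-06-12

Derivation:
Calling datewheel.anchor on d→2221-05-12, and get 2221-05-12.
I use bin.roster, giving [].
Using datewheel.mhop on n→1, and see 2221-06-12.
Using datewheel.yhop on n→-8, which returns 2213-06-12.
Invoking bin.size(), and observe 0.
Using bin.keep on k→zino, v→403, giving nil.
I invoke gauge.translate on v→-21/5, u_from→min, u_to→s, and observe -252.


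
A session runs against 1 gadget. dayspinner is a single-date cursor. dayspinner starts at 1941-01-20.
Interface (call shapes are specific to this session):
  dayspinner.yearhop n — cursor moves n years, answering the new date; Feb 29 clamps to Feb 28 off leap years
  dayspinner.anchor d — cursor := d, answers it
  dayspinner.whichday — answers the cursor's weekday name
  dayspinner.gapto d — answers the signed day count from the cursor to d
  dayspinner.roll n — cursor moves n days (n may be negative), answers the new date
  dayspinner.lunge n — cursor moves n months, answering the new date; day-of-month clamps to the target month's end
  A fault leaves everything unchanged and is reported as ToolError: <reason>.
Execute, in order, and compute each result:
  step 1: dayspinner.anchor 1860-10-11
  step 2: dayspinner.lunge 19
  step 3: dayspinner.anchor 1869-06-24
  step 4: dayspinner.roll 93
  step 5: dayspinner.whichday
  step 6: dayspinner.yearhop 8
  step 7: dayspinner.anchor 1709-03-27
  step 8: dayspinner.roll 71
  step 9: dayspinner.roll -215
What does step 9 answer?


> dayspinner.anchor 1860-10-11
= 1860-10-11
> dayspinner.lunge 19
= 1862-05-11
> dayspinner.anchor 1869-06-24
= 1869-06-24
> dayspinner.roll 93
= 1869-09-25
> dayspinner.whichday
= Saturday
> dayspinner.yearhop 8
= 1877-09-25
> dayspinner.anchor 1709-03-27
= 1709-03-27
> dayspinner.roll 71
= 1709-06-06
> dayspinner.roll -215
= 1708-11-03

Answer: 1708-11-03


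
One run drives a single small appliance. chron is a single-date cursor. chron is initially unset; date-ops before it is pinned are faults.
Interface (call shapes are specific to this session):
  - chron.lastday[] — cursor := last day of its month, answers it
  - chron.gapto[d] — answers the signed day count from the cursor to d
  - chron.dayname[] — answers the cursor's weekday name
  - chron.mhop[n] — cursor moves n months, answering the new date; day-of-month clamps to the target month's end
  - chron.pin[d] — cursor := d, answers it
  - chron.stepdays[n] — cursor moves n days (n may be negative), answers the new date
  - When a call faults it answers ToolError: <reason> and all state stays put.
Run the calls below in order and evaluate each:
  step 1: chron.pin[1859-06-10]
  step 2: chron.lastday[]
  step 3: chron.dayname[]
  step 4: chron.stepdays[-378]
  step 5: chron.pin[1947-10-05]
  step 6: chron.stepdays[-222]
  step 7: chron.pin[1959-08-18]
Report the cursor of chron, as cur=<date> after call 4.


Answer: cur=1858-06-17

Derivation:
Now I run chron.pin on 1859-06-10, and get 1859-06-10.
I call chron.lastday, giving 1859-06-30.
Calling chron.dayname(), and get Thursday.
Now I run chron.stepdays on -378, and get 1858-06-17.
Then chron.pin on 1947-10-05, and get 1947-10-05.
Invoking chron.stepdays on -222, and get 1947-02-25.
I run chron.pin on 1959-08-18, and observe 1959-08-18.


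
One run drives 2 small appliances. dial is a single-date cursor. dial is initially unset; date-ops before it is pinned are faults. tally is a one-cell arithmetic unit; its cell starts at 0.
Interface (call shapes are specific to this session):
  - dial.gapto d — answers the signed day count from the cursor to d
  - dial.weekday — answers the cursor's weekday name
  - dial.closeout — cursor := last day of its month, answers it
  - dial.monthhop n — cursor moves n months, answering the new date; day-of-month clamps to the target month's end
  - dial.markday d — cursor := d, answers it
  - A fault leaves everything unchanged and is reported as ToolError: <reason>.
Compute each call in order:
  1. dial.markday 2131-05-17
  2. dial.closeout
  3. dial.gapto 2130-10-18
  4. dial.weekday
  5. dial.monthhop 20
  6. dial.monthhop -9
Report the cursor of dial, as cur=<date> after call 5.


# dial.markday(2131-05-17) : 2131-05-17
# dial.closeout() : 2131-05-31
# dial.gapto(2130-10-18) : -225
# dial.weekday() : Thursday
# dial.monthhop(20) : 2133-01-31
# dial.monthhop(-9) : 2132-04-30

Answer: cur=2133-01-31


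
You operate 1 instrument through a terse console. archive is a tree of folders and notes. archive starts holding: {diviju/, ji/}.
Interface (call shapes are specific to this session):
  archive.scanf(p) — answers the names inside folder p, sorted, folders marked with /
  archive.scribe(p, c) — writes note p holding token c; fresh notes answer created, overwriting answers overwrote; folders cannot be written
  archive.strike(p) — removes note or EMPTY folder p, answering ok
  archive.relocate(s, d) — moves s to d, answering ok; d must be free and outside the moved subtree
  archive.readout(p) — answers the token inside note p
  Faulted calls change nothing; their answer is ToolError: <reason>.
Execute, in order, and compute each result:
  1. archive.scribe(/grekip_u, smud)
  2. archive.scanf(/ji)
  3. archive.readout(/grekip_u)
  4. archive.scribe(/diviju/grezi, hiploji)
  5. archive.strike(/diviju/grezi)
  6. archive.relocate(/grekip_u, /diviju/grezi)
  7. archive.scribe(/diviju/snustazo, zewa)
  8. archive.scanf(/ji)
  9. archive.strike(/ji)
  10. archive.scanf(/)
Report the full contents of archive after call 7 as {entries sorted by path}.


Answer: {diviju/, diviju/grezi=smud, diviju/snustazo=zewa, ji/}

Derivation:
==> archive.scribe(p=/grekip_u, c=smud)
<== created
==> archive.scanf(p=/ji)
<== []
==> archive.readout(p=/grekip_u)
<== smud
==> archive.scribe(p=/diviju/grezi, c=hiploji)
<== created
==> archive.strike(p=/diviju/grezi)
<== ok
==> archive.relocate(s=/grekip_u, d=/diviju/grezi)
<== ok
==> archive.scribe(p=/diviju/snustazo, c=zewa)
<== created
==> archive.scanf(p=/ji)
<== []
==> archive.strike(p=/ji)
<== ok
==> archive.scanf(p=/)
<== [diviju/]
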